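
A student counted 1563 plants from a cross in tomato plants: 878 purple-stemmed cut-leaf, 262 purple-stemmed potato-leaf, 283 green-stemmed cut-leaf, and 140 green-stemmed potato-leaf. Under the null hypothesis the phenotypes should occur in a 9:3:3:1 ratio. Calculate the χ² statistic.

21.967

Under the 9:3:3:1 hypothesis (Σ ratio = 16, N = 1563):
  purple-stemmed cut-leaf: 1563 × 9/16 = 879.1875
  purple-stemmed potato-leaf: 1563 × 3/16 = 293.0625
  green-stemmed cut-leaf: 1563 × 3/16 = 293.0625
  green-stemmed potato-leaf: 1563 × 1/16 = 97.6875
χ² = Σ (O − E)² / E
  purple-stemmed cut-leaf: (878 − 879.1875)² / 879.1875 = 0.0016
  purple-stemmed potato-leaf: (262 − 293.0625)² / 293.0625 = 3.2924
  green-stemmed cut-leaf: (283 − 293.0625)² / 293.0625 = 0.3455
  green-stemmed potato-leaf: (140 − 97.6875)² / 97.6875 = 18.3273
χ² = 0.0016 + 3.2924 + 0.3455 + 18.3273 = 21.9668 ≈ 21.967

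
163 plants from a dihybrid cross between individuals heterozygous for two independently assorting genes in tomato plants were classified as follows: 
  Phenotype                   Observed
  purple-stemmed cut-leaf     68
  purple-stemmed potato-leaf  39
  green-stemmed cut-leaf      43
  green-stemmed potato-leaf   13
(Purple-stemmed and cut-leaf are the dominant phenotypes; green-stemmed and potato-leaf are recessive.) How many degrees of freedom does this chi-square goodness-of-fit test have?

A dihybrid F₂ with independent assortment and complete dominance at both loci gives a 9:3:3:1 phenotypic ratio.
A goodness-of-fit test with 4 phenotype classes has df = 4 − 1 = 3.

3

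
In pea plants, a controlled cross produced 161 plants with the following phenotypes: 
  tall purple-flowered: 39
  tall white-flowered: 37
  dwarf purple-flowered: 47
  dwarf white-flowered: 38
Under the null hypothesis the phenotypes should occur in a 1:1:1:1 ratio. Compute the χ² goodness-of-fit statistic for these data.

Expected counts for N = 161 under a 1:1:1:1 ratio (total parts = 4):
  tall purple-flowered: 161 × 1/4 = 40.25
  tall white-flowered: 161 × 1/4 = 40.25
  dwarf purple-flowered: 161 × 1/4 = 40.25
  dwarf white-flowered: 161 × 1/4 = 40.25
χ² = Σ (O − E)² / E
  tall purple-flowered: (39 − 40.25)² / 40.25 = 0.0388
  tall white-flowered: (37 − 40.25)² / 40.25 = 0.2624
  dwarf purple-flowered: (47 − 40.25)² / 40.25 = 1.1320
  dwarf white-flowered: (38 − 40.25)² / 40.25 = 0.1258
χ² = 0.0388 + 0.2624 + 1.1320 + 0.1258 = 1.559

1.559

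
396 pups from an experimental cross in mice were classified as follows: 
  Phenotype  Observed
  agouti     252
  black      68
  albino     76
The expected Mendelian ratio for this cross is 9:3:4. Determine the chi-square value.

The 9:3:4 ratio has 16 parts, so with N = 396 the expected counts are:
  agouti: 396 × 9/16 = 222.75
  black: 396 × 3/16 = 74.25
  albino: 396 × 4/16 = 99
χ² = Σ (O − E)² / E
  agouti: (252 − 222.75)² / 222.75 = 3.8409
  black: (68 − 74.25)² / 74.25 = 0.5261
  albino: (76 − 99)² / 99 = 5.3434
χ² = 3.8409 + 0.5261 + 5.3434 = 9.7104 ≈ 9.710

9.710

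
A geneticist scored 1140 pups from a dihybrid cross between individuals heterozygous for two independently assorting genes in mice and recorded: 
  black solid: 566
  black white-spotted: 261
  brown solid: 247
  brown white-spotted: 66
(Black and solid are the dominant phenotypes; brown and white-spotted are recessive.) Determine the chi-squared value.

24.834

A dihybrid F₂ with independent assortment and complete dominance at both loci gives a 9:3:3:1 phenotypic ratio.
Expected counts for N = 1140 under a 9:3:3:1 ratio (total parts = 16):
  black solid: 1140 × 9/16 = 641.25
  black white-spotted: 1140 × 3/16 = 213.75
  brown solid: 1140 × 3/16 = 213.75
  brown white-spotted: 1140 × 1/16 = 71.25
χ² = Σ (O − E)² / E
  black solid: (566 − 641.25)² / 641.25 = 8.8305
  black white-spotted: (261 − 213.75)² / 213.75 = 10.4447
  brown solid: (247 − 213.75)² / 213.75 = 5.1722
  brown white-spotted: (66 − 71.25)² / 71.25 = 0.3868
χ² = 8.8305 + 10.4447 + 5.1722 + 0.3868 = 24.8342 ≈ 24.834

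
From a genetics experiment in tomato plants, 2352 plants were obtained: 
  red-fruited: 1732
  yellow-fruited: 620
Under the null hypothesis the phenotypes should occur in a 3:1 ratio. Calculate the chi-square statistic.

The 3:1 ratio has 4 parts, so with N = 2352 the expected counts are:
  red-fruited: 2352 × 3/4 = 1764
  yellow-fruited: 2352 × 1/4 = 588
χ² = Σ (O − E)² / E
  red-fruited: (1732 − 1764)² / 1764 = 0.5805
  yellow-fruited: (620 − 588)² / 588 = 1.7415
χ² = 0.5805 + 1.7415 = 2.322

2.322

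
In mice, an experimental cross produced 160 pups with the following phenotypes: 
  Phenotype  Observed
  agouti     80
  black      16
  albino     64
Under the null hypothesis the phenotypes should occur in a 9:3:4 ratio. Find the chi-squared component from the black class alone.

The 9:3:4 ratio has 16 parts, so with N = 160 the expected counts are:
  agouti: 160 × 9/16 = 90
  black: 160 × 3/16 = 30
  albino: 160 × 4/16 = 40
Contribution of black: (16 − 30)² / 30 = 6.5333

6.533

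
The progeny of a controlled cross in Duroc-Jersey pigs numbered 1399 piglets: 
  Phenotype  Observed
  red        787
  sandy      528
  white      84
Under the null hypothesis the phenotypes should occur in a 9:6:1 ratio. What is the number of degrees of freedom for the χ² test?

A goodness-of-fit test with 3 phenotype classes has df = 3 − 1 = 2.

2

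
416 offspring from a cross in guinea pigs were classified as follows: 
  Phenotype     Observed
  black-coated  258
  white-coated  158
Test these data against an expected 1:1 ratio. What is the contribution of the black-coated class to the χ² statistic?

12.019

Under the 1:1 hypothesis (Σ ratio = 2, N = 416):
  black-coated: 416 × 1/2 = 208
  white-coated: 416 × 1/2 = 208
Contribution of black-coated: (258 − 208)² / 208 = 12.0192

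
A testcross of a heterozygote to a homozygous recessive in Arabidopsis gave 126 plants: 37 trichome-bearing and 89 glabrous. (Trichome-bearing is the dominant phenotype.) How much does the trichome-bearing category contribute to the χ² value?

A testcross of a heterozygote (Aa × aa) gives a 1:1 phenotypic ratio.
Total ratio parts = 2. Expected numbers out of 126:
  trichome-bearing: 126 × 1/2 = 63
  glabrous: 126 × 1/2 = 63
Contribution of trichome-bearing: (37 − 63)² / 63 = 10.7302

10.730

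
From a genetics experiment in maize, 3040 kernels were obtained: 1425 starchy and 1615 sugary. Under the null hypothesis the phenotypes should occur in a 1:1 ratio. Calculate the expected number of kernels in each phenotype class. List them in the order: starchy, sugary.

1520, 1520

Expected counts for N = 3040 under a 1:1 ratio (total parts = 2):
  starchy: 3040 × 1/2 = 1520
  sugary: 3040 × 1/2 = 1520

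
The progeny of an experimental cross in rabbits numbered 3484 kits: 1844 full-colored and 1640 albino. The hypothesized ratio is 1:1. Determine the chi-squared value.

The 1:1 ratio has 2 parts, so with N = 3484 the expected counts are:
  full-colored: 3484 × 1/2 = 1742
  albino: 3484 × 1/2 = 1742
χ² = Σ (O − E)² / E
  full-colored: (1844 − 1742)² / 1742 = 5.9724
  albino: (1640 − 1742)² / 1742 = 5.9724
χ² = 5.9724 + 5.9724 = 11.9448 ≈ 11.945

11.945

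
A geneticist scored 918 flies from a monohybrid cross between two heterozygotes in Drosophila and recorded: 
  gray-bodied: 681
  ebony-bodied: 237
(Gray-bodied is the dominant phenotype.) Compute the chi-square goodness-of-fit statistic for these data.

0.327

For a monohybrid cross between heterozygotes with complete dominance, the expected phenotypic ratio is 3:1.
Total ratio parts = 4. Expected numbers out of 918:
  gray-bodied: 918 × 3/4 = 688.5
  ebony-bodied: 918 × 1/4 = 229.5
χ² = Σ (O − E)² / E
  gray-bodied: (681 − 688.5)² / 688.5 = 0.0817
  ebony-bodied: (237 − 229.5)² / 229.5 = 0.2451
χ² = 0.0817 + 0.2451 = 0.3268 ≈ 0.327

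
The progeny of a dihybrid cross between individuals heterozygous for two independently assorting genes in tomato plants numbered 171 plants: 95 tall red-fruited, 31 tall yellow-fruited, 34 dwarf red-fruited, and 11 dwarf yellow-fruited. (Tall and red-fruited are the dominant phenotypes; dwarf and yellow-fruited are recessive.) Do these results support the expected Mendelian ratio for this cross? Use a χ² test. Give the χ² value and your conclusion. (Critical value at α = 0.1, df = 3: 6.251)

0.176; consistent

A dihybrid F₂ with independent assortment and complete dominance at both loci gives a 9:3:3:1 phenotypic ratio.
Expected counts for N = 171 under a 9:3:3:1 ratio (total parts = 16):
  tall red-fruited: 171 × 9/16 = 96.1875
  tall yellow-fruited: 171 × 3/16 = 32.0625
  dwarf red-fruited: 171 × 3/16 = 32.0625
  dwarf yellow-fruited: 171 × 1/16 = 10.6875
χ² = Σ (O − E)² / E
  tall red-fruited: (95 − 96.1875)² / 96.1875 = 0.0147
  tall yellow-fruited: (31 − 32.0625)² / 32.0625 = 0.0352
  dwarf red-fruited: (34 − 32.0625)² / 32.0625 = 0.1171
  dwarf yellow-fruited: (11 − 10.6875)² / 10.6875 = 0.0091
χ² = 0.0147 + 0.0352 + 0.1171 + 0.0091 = 0.1761 ≈ 0.176
Degrees of freedom = 4 − 1 = 3; critical value at α = 0.1 is 6.251.
Since 0.176 < 6.251, we fail to reject the null hypothesis — the data are consistent with the 9:3:3:1 ratio.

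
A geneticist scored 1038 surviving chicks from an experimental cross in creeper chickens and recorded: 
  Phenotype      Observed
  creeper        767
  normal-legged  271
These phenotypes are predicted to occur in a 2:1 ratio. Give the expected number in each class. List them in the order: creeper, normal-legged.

Under the 2:1 hypothesis (Σ ratio = 3, N = 1038):
  creeper: 1038 × 2/3 = 692
  normal-legged: 1038 × 1/3 = 346

692, 346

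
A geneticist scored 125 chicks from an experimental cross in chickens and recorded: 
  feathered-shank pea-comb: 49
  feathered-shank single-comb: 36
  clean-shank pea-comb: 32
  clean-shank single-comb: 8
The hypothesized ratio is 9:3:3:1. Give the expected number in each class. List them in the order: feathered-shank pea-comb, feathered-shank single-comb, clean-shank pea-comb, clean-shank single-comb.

The 9:3:3:1 ratio has 16 parts, so with N = 125 the expected counts are:
  feathered-shank pea-comb: 125 × 9/16 = 70.3125
  feathered-shank single-comb: 125 × 3/16 = 23.4375
  clean-shank pea-comb: 125 × 3/16 = 23.4375
  clean-shank single-comb: 125 × 1/16 = 7.8125

70.3125, 23.4375, 23.4375, 7.8125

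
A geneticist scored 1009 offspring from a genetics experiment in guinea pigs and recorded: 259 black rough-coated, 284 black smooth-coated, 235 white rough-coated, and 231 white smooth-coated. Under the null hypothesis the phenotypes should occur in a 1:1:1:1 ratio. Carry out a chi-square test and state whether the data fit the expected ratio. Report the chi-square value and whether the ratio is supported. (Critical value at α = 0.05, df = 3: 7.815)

7.147; consistent

Under the 1:1:1:1 hypothesis (Σ ratio = 4, N = 1009):
  black rough-coated: 1009 × 1/4 = 252.25
  black smooth-coated: 1009 × 1/4 = 252.25
  white rough-coated: 1009 × 1/4 = 252.25
  white smooth-coated: 1009 × 1/4 = 252.25
χ² = Σ (O − E)² / E
  black rough-coated: (259 − 252.25)² / 252.25 = 0.1806
  black smooth-coated: (284 − 252.25)² / 252.25 = 3.9963
  white rough-coated: (235 − 252.25)² / 252.25 = 1.1796
  white smooth-coated: (231 − 252.25)² / 252.25 = 1.7901
χ² = 0.1806 + 3.9963 + 1.1796 + 1.7901 = 7.1466 ≈ 7.147
Degrees of freedom = 4 − 1 = 3; critical value at α = 0.05 is 7.815.
Since 7.147 < 7.815, we fail to reject the null hypothesis — the data are consistent with the 1:1:1:1 ratio.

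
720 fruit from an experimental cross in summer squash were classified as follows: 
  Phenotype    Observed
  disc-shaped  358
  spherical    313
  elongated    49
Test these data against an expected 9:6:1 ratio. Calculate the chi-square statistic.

The 9:6:1 ratio has 16 parts, so with N = 720 the expected counts are:
  disc-shaped: 720 × 9/16 = 405
  spherical: 720 × 6/16 = 270
  elongated: 720 × 1/16 = 45
χ² = Σ (O − E)² / E
  disc-shaped: (358 − 405)² / 405 = 5.4543
  spherical: (313 − 270)² / 270 = 6.8481
  elongated: (49 − 45)² / 45 = 0.3556
χ² = 5.4543 + 6.8481 + 0.3556 = 12.658

12.658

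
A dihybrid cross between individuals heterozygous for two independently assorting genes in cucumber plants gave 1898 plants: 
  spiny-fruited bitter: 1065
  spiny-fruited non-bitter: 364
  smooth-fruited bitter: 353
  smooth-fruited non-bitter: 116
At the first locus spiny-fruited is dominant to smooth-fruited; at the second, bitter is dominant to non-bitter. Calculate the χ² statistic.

A dihybrid F₂ with independent assortment and complete dominance at both loci gives a 9:3:3:1 phenotypic ratio.
The 9:3:3:1 ratio has 16 parts, so with N = 1898 the expected counts are:
  spiny-fruited bitter: 1898 × 9/16 = 1067.625
  spiny-fruited non-bitter: 1898 × 3/16 = 355.875
  smooth-fruited bitter: 1898 × 3/16 = 355.875
  smooth-fruited non-bitter: 1898 × 1/16 = 118.625
χ² = Σ (O − E)² / E
  spiny-fruited bitter: (1065 − 1067.625)² / 1067.625 = 0.0065
  spiny-fruited non-bitter: (364 − 355.875)² / 355.875 = 0.1855
  smooth-fruited bitter: (353 − 355.875)² / 355.875 = 0.0232
  smooth-fruited non-bitter: (116 − 118.625)² / 118.625 = 0.0581
χ² = 0.0065 + 0.1855 + 0.0232 + 0.0581 = 0.2733 ≈ 0.273

0.273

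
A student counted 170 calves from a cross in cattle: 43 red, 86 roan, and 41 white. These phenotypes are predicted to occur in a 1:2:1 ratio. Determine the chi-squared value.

0.071

The 1:2:1 ratio has 4 parts, so with N = 170 the expected counts are:
  red: 170 × 1/4 = 42.5
  roan: 170 × 2/4 = 85
  white: 170 × 1/4 = 42.5
χ² = Σ (O − E)² / E
  red: (43 − 42.5)² / 42.5 = 0.0059
  roan: (86 − 85)² / 85 = 0.0118
  white: (41 − 42.5)² / 42.5 = 0.0529
χ² = 0.0059 + 0.0118 + 0.0529 = 0.0706 ≈ 0.071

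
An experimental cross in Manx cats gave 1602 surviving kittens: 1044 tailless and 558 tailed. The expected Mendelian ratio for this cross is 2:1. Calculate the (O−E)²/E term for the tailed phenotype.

1.079

Expected counts for N = 1602 under a 2:1 ratio (total parts = 3):
  tailless: 1602 × 2/3 = 1068
  tailed: 1602 × 1/3 = 534
Contribution of tailed: (558 − 534)² / 534 = 1.0787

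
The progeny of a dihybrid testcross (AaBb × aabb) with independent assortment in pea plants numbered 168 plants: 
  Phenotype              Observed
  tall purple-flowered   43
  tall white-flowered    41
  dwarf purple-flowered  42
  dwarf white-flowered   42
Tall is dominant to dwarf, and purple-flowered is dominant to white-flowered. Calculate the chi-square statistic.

A dihybrid testcross with independent assortment gives a 1:1:1:1 ratio.
Total ratio parts = 4. Expected numbers out of 168:
  tall purple-flowered: 168 × 1/4 = 42
  tall white-flowered: 168 × 1/4 = 42
  dwarf purple-flowered: 168 × 1/4 = 42
  dwarf white-flowered: 168 × 1/4 = 42
χ² = Σ (O − E)² / E
  tall purple-flowered: (43 − 42)² / 42 = 0.0238
  tall white-flowered: (41 − 42)² / 42 = 0.0238
  dwarf purple-flowered: (42 − 42)² / 42 = 0.0000
  dwarf white-flowered: (42 − 42)² / 42 = 0.0000
χ² = 0.0238 + 0.0238 + 0.0000 + 0.0000 = 0.0476 ≈ 0.048

0.048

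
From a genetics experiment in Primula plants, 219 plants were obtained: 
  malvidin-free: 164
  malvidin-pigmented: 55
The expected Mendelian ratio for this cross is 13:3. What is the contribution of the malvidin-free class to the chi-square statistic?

Expected counts for N = 219 under a 13:3 ratio (total parts = 16):
  malvidin-free: 219 × 13/16 = 177.9375
  malvidin-pigmented: 219 × 3/16 = 41.0625
Contribution of malvidin-free: (164 − 177.9375)² / 177.9375 = 1.0917

1.092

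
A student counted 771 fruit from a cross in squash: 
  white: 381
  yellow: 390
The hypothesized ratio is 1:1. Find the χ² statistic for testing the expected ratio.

0.105

The 1:1 ratio has 2 parts, so with N = 771 the expected counts are:
  white: 771 × 1/2 = 385.5
  yellow: 771 × 1/2 = 385.5
χ² = Σ (O − E)² / E
  white: (381 − 385.5)² / 385.5 = 0.0525
  yellow: (390 − 385.5)² / 385.5 = 0.0525
χ² = 0.0525 + 0.0525 = 0.105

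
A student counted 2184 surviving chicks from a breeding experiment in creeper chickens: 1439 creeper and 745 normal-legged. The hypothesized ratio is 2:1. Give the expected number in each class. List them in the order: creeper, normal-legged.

Expected counts for N = 2184 under a 2:1 ratio (total parts = 3):
  creeper: 2184 × 2/3 = 1456
  normal-legged: 2184 × 1/3 = 728

1456, 728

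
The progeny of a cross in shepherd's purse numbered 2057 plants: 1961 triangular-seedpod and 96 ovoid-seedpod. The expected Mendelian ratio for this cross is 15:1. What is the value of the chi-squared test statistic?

The 15:1 ratio has 16 parts, so with N = 2057 the expected counts are:
  triangular-seedpod: 2057 × 15/16 = 1928.4375
  ovoid-seedpod: 2057 × 1/16 = 128.5625
χ² = Σ (O − E)² / E
  triangular-seedpod: (1961 − 1928.4375)² / 1928.4375 = 0.5498
  ovoid-seedpod: (96 − 128.5625)² / 128.5625 = 8.2475
χ² = 0.5498 + 8.2475 = 8.7973 ≈ 8.797

8.797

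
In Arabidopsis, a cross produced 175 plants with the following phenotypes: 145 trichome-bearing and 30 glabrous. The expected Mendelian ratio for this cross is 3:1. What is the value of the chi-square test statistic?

Under the 3:1 hypothesis (Σ ratio = 4, N = 175):
  trichome-bearing: 175 × 3/4 = 131.25
  glabrous: 175 × 1/4 = 43.75
χ² = Σ (O − E)² / E
  trichome-bearing: (145 − 131.25)² / 131.25 = 1.4405
  glabrous: (30 − 43.75)² / 43.75 = 4.3214
χ² = 1.4405 + 4.3214 = 5.7619 ≈ 5.762

5.762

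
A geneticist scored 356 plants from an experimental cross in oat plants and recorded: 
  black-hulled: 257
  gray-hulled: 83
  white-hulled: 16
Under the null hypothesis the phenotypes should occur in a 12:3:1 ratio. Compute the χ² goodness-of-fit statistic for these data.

Total ratio parts = 16. Expected numbers out of 356:
  black-hulled: 356 × 12/16 = 267
  gray-hulled: 356 × 3/16 = 66.75
  white-hulled: 356 × 1/16 = 22.25
χ² = Σ (O − E)² / E
  black-hulled: (257 − 267)² / 267 = 0.3745
  gray-hulled: (83 − 66.75)² / 66.75 = 3.9560
  white-hulled: (16 − 22.25)² / 22.25 = 1.7556
χ² = 0.3745 + 3.9560 + 1.7556 = 6.0861 ≈ 6.086

6.086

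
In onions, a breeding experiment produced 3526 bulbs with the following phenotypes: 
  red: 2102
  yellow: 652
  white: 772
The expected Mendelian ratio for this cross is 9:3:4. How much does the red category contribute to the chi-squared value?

7.095

The 9:3:4 ratio has 16 parts, so with N = 3526 the expected counts are:
  red: 3526 × 9/16 = 1983.375
  yellow: 3526 × 3/16 = 661.125
  white: 3526 × 4/16 = 881.5
Contribution of red: (2102 − 1983.375)² / 1983.375 = 7.0949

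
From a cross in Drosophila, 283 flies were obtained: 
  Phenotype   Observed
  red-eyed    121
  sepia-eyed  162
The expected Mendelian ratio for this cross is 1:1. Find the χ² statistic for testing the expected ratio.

Total ratio parts = 2. Expected numbers out of 283:
  red-eyed: 283 × 1/2 = 141.5
  sepia-eyed: 283 × 1/2 = 141.5
χ² = Σ (O − E)² / E
  red-eyed: (121 − 141.5)² / 141.5 = 2.9700
  sepia-eyed: (162 − 141.5)² / 141.5 = 2.9700
χ² = 2.9700 + 2.9700 = 5.940

5.940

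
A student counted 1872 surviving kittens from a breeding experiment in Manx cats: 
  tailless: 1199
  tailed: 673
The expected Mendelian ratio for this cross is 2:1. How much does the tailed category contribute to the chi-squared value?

Total ratio parts = 3. Expected numbers out of 1872:
  tailless: 1872 × 2/3 = 1248
  tailed: 1872 × 1/3 = 624
Contribution of tailed: (673 − 624)² / 624 = 3.8478

3.848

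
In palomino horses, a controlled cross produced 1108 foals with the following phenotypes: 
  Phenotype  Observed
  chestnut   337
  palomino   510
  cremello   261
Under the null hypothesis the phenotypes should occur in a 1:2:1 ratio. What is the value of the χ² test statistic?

The 1:2:1 ratio has 4 parts, so with N = 1108 the expected counts are:
  chestnut: 1108 × 1/4 = 277
  palomino: 1108 × 2/4 = 554
  cremello: 1108 × 1/4 = 277
χ² = Σ (O − E)² / E
  chestnut: (337 − 277)² / 277 = 12.9964
  palomino: (510 − 554)² / 554 = 3.4946
  cremello: (261 − 277)² / 277 = 0.9242
χ² = 12.9964 + 3.4946 + 0.9242 = 17.4152 ≈ 17.415

17.415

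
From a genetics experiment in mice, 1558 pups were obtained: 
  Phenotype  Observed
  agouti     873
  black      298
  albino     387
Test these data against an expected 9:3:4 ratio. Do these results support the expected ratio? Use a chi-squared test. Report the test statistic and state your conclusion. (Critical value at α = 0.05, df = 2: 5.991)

Expected counts for N = 1558 under a 9:3:4 ratio (total parts = 16):
  agouti: 1558 × 9/16 = 876.375
  black: 1558 × 3/16 = 292.125
  albino: 1558 × 4/16 = 389.5
χ² = Σ (O − E)² / E
  agouti: (873 − 876.375)² / 876.375 = 0.0130
  black: (298 − 292.125)² / 292.125 = 0.1182
  albino: (387 − 389.5)² / 389.5 = 0.0160
χ² = 0.0130 + 0.1182 + 0.0160 = 0.1472 ≈ 0.147
Degrees of freedom = 3 − 1 = 2; critical value at α = 0.05 is 5.991.
Since 0.147 < 5.991, we fail to reject the null hypothesis — the data are consistent with the 9:3:4 ratio.

0.147; consistent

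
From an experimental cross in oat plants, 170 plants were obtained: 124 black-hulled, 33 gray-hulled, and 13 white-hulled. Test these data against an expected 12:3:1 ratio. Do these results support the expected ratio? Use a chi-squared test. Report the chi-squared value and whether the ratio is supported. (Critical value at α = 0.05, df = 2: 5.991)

The 12:3:1 ratio has 16 parts, so with N = 170 the expected counts are:
  black-hulled: 170 × 12/16 = 127.5
  gray-hulled: 170 × 3/16 = 31.875
  white-hulled: 170 × 1/16 = 10.625
χ² = Σ (O − E)² / E
  black-hulled: (124 − 127.5)² / 127.5 = 0.0961
  gray-hulled: (33 − 31.875)² / 31.875 = 0.0397
  white-hulled: (13 − 10.625)² / 10.625 = 0.5309
χ² = 0.0961 + 0.0397 + 0.5309 = 0.6667 ≈ 0.667
Degrees of freedom = 3 − 1 = 2; critical value at α = 0.05 is 5.991.
Since 0.667 < 5.991, we fail to reject the null hypothesis — the data are consistent with the 12:3:1 ratio.

0.667; consistent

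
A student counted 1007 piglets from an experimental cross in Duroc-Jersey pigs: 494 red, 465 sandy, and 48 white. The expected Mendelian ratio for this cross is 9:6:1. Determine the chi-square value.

33.026

Under the 9:6:1 hypothesis (Σ ratio = 16, N = 1007):
  red: 1007 × 9/16 = 566.4375
  sandy: 1007 × 6/16 = 377.625
  white: 1007 × 1/16 = 62.9375
χ² = Σ (O − E)² / E
  red: (494 − 566.4375)² / 566.4375 = 9.2635
  sandy: (465 − 377.625)² / 377.625 = 20.2169
  white: (48 − 62.9375)² / 62.9375 = 3.5452
χ² = 9.2635 + 20.2169 + 3.5452 = 33.0256 ≈ 33.026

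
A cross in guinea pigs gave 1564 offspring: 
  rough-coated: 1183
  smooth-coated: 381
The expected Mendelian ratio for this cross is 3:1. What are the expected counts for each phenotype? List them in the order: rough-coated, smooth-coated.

1173, 391

Under the 3:1 hypothesis (Σ ratio = 4, N = 1564):
  rough-coated: 1564 × 3/4 = 1173
  smooth-coated: 1564 × 1/4 = 391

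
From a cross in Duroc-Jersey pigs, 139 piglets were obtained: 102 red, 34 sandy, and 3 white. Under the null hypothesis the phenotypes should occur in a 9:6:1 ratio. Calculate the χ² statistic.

17.278

The 9:6:1 ratio has 16 parts, so with N = 139 the expected counts are:
  red: 139 × 9/16 = 78.1875
  sandy: 139 × 6/16 = 52.125
  white: 139 × 1/16 = 8.6875
χ² = Σ (O − E)² / E
  red: (102 − 78.1875)² / 78.1875 = 7.2522
  sandy: (34 − 52.125)² / 52.125 = 6.3025
  white: (3 − 8.6875)² / 8.6875 = 3.7235
χ² = 7.2522 + 6.3025 + 3.7235 = 17.2782 ≈ 17.278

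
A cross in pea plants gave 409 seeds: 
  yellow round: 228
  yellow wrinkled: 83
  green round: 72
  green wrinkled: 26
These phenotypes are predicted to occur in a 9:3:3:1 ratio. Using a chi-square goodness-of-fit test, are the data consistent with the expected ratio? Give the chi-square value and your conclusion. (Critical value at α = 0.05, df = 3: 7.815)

The 9:3:3:1 ratio has 16 parts, so with N = 409 the expected counts are:
  yellow round: 409 × 9/16 = 230.0625
  yellow wrinkled: 409 × 3/16 = 76.6875
  green round: 409 × 3/16 = 76.6875
  green wrinkled: 409 × 1/16 = 25.5625
χ² = Σ (O − E)² / E
  yellow round: (228 − 230.0625)² / 230.0625 = 0.0185
  yellow wrinkled: (83 − 76.6875)² / 76.6875 = 0.5196
  green round: (72 − 76.6875)² / 76.6875 = 0.2865
  green wrinkled: (26 − 25.5625)² / 25.5625 = 0.0075
χ² = 0.0185 + 0.5196 + 0.2865 + 0.0075 = 0.8321 ≈ 0.832
Degrees of freedom = 4 − 1 = 3; critical value at α = 0.05 is 7.815.
Since 0.832 < 7.815, we fail to reject the null hypothesis — the data are consistent with the 9:3:3:1 ratio.

0.832; consistent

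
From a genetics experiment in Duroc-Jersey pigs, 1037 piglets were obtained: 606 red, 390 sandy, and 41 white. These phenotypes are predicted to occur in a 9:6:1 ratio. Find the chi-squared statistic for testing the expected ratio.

9.635

Under the 9:6:1 hypothesis (Σ ratio = 16, N = 1037):
  red: 1037 × 9/16 = 583.3125
  sandy: 1037 × 6/16 = 388.875
  white: 1037 × 1/16 = 64.8125
χ² = Σ (O − E)² / E
  red: (606 − 583.3125)² / 583.3125 = 0.8824
  sandy: (390 − 388.875)² / 388.875 = 0.0033
  white: (41 − 64.8125)² / 64.8125 = 8.7489
χ² = 0.8824 + 0.0033 + 8.7489 = 9.6346 ≈ 9.635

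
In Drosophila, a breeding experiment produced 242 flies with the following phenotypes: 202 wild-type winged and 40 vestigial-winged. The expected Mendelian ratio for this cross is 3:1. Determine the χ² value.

9.262

Total ratio parts = 4. Expected numbers out of 242:
  wild-type winged: 242 × 3/4 = 181.5
  vestigial-winged: 242 × 1/4 = 60.5
χ² = Σ (O − E)² / E
  wild-type winged: (202 − 181.5)² / 181.5 = 2.3154
  vestigial-winged: (40 − 60.5)² / 60.5 = 6.9463
χ² = 2.3154 + 6.9463 = 9.2617 ≈ 9.262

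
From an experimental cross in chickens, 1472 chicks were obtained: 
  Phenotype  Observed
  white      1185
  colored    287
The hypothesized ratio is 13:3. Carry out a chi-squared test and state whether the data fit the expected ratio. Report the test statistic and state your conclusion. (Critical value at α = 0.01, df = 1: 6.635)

0.540; consistent

Expected counts for N = 1472 under a 13:3 ratio (total parts = 16):
  white: 1472 × 13/16 = 1196
  colored: 1472 × 3/16 = 276
χ² = Σ (O − E)² / E
  white: (1185 − 1196)² / 1196 = 0.1012
  colored: (287 − 276)² / 276 = 0.4384
χ² = 0.1012 + 0.4384 = 0.5396 ≈ 0.540
Degrees of freedom = 2 − 1 = 1; critical value at α = 0.01 is 6.635.
Since 0.540 < 6.635, we fail to reject the null hypothesis — the data are consistent with the 13:3 ratio.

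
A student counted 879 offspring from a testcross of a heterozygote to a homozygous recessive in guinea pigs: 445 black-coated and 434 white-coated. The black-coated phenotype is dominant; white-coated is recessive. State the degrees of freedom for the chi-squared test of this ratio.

1

A testcross of a heterozygote (Aa × aa) gives a 1:1 phenotypic ratio.
A goodness-of-fit test with 2 phenotype classes has df = 2 − 1 = 1.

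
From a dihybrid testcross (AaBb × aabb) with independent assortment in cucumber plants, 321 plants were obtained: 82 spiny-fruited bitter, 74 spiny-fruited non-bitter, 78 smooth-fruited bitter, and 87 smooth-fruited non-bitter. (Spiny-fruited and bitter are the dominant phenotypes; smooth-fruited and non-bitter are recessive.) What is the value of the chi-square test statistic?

1.156

A dihybrid testcross with independent assortment gives a 1:1:1:1 ratio.
Under the 1:1:1:1 hypothesis (Σ ratio = 4, N = 321):
  spiny-fruited bitter: 321 × 1/4 = 80.25
  spiny-fruited non-bitter: 321 × 1/4 = 80.25
  smooth-fruited bitter: 321 × 1/4 = 80.25
  smooth-fruited non-bitter: 321 × 1/4 = 80.25
χ² = Σ (O − E)² / E
  spiny-fruited bitter: (82 − 80.25)² / 80.25 = 0.0382
  spiny-fruited non-bitter: (74 − 80.25)² / 80.25 = 0.4868
  smooth-fruited bitter: (78 − 80.25)² / 80.25 = 0.0631
  smooth-fruited non-bitter: (87 − 80.25)² / 80.25 = 0.5678
χ² = 0.0382 + 0.4868 + 0.0631 + 0.5678 = 1.1559 ≈ 1.156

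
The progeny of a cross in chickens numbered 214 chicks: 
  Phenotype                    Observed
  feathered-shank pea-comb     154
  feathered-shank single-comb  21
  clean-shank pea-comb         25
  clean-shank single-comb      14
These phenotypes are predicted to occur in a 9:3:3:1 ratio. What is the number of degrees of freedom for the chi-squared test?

3

A goodness-of-fit test with 4 phenotype classes has df = 4 − 1 = 3.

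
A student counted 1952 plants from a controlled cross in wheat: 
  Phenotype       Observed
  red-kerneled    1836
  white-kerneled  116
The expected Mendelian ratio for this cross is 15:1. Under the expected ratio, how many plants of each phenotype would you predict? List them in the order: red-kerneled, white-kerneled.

The 15:1 ratio has 16 parts, so with N = 1952 the expected counts are:
  red-kerneled: 1952 × 15/16 = 1830
  white-kerneled: 1952 × 1/16 = 122

1830, 122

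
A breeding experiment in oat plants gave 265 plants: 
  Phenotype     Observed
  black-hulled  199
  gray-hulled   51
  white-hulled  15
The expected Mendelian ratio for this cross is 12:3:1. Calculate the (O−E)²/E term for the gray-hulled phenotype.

Total ratio parts = 16. Expected numbers out of 265:
  black-hulled: 265 × 12/16 = 198.75
  gray-hulled: 265 × 3/16 = 49.6875
  white-hulled: 265 × 1/16 = 16.5625
Contribution of gray-hulled: (51 − 49.6875)² / 49.6875 = 0.0347

0.035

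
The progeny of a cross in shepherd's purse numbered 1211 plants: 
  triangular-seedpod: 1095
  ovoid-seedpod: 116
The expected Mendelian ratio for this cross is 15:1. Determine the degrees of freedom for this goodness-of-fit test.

A goodness-of-fit test with 2 phenotype classes has df = 2 − 1 = 1.

1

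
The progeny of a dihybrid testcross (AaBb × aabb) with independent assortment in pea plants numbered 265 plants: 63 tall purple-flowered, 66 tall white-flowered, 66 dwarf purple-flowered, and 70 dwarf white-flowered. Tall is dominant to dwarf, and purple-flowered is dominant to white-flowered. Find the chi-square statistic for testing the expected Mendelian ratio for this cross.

A dihybrid testcross with independent assortment gives a 1:1:1:1 ratio.
The 1:1:1:1 ratio has 4 parts, so with N = 265 the expected counts are:
  tall purple-flowered: 265 × 1/4 = 66.25
  tall white-flowered: 265 × 1/4 = 66.25
  dwarf purple-flowered: 265 × 1/4 = 66.25
  dwarf white-flowered: 265 × 1/4 = 66.25
χ² = Σ (O − E)² / E
  tall purple-flowered: (63 − 66.25)² / 66.25 = 0.1594
  tall white-flowered: (66 − 66.25)² / 66.25 = 0.0009
  dwarf purple-flowered: (66 − 66.25)² / 66.25 = 0.0009
  dwarf white-flowered: (70 − 66.25)² / 66.25 = 0.2123
χ² = 0.1594 + 0.0009 + 0.0009 + 0.2123 = 0.3735 ≈ 0.374

0.374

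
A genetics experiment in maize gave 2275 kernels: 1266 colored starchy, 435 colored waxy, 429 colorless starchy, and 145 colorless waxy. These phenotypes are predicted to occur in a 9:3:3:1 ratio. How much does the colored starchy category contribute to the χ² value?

Under the 9:3:3:1 hypothesis (Σ ratio = 16, N = 2275):
  colored starchy: 2275 × 9/16 = 1279.6875
  colored waxy: 2275 × 3/16 = 426.5625
  colorless starchy: 2275 × 3/16 = 426.5625
  colorless waxy: 2275 × 1/16 = 142.1875
Contribution of colored starchy: (1266 − 1279.6875)² / 1279.6875 = 0.1464

0.146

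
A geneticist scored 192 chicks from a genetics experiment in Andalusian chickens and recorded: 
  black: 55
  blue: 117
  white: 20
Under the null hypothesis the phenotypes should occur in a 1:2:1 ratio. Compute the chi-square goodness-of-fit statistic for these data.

21.948

Total ratio parts = 4. Expected numbers out of 192:
  black: 192 × 1/4 = 48
  blue: 192 × 2/4 = 96
  white: 192 × 1/4 = 48
χ² = Σ (O − E)² / E
  black: (55 − 48)² / 48 = 1.0208
  blue: (117 − 96)² / 96 = 4.5938
  white: (20 − 48)² / 48 = 16.3333
χ² = 1.0208 + 4.5938 + 16.3333 = 21.9479 ≈ 21.948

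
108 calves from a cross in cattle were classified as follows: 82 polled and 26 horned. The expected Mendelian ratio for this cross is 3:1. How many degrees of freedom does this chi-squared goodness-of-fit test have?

1

A goodness-of-fit test with 2 phenotype classes has df = 2 − 1 = 1.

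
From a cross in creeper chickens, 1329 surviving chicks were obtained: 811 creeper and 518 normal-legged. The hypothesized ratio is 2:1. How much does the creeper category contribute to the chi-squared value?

The 2:1 ratio has 3 parts, so with N = 1329 the expected counts are:
  creeper: 1329 × 2/3 = 886
  normal-legged: 1329 × 1/3 = 443
Contribution of creeper: (811 − 886)² / 886 = 6.3488

6.349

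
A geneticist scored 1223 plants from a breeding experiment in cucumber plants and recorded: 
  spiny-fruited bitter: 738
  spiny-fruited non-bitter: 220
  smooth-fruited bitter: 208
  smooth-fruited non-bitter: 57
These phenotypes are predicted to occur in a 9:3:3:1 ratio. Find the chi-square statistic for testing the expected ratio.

Expected counts for N = 1223 under a 9:3:3:1 ratio (total parts = 16):
  spiny-fruited bitter: 1223 × 9/16 = 687.9375
  spiny-fruited non-bitter: 1223 × 3/16 = 229.3125
  smooth-fruited bitter: 1223 × 3/16 = 229.3125
  smooth-fruited non-bitter: 1223 × 1/16 = 76.4375
χ² = Σ (O − E)² / E
  spiny-fruited bitter: (738 − 687.9375)² / 687.9375 = 3.6431
  spiny-fruited non-bitter: (220 − 229.3125)² / 229.3125 = 0.3782
  smooth-fruited bitter: (208 − 229.3125)² / 229.3125 = 1.9808
  smooth-fruited non-bitter: (57 − 76.4375)² / 76.4375 = 4.9428
χ² = 3.6431 + 0.3782 + 1.9808 + 4.9428 = 10.9449 ≈ 10.945

10.945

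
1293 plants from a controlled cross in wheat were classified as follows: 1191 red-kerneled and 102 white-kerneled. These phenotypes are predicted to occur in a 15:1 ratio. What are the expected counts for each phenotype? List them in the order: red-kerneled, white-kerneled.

The 15:1 ratio has 16 parts, so with N = 1293 the expected counts are:
  red-kerneled: 1293 × 15/16 = 1212.1875
  white-kerneled: 1293 × 1/16 = 80.8125

1212.1875, 80.8125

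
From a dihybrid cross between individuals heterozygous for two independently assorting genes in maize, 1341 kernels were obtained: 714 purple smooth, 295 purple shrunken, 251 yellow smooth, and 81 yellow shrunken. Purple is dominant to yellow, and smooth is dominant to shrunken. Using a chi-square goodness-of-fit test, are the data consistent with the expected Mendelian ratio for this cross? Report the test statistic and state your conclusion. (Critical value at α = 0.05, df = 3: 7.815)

9.797; not consistent

A dihybrid F₂ with independent assortment and complete dominance at both loci gives a 9:3:3:1 phenotypic ratio.
Total ratio parts = 16. Expected numbers out of 1341:
  purple smooth: 1341 × 9/16 = 754.3125
  purple shrunken: 1341 × 3/16 = 251.4375
  yellow smooth: 1341 × 3/16 = 251.4375
  yellow shrunken: 1341 × 1/16 = 83.8125
χ² = Σ (O − E)² / E
  purple smooth: (714 − 754.3125)² / 754.3125 = 2.1544
  purple shrunken: (295 − 251.4375)² / 251.4375 = 7.5474
  yellow smooth: (251 − 251.4375)² / 251.4375 = 0.0008
  yellow shrunken: (81 − 83.8125)² / 83.8125 = 0.0944
χ² = 2.1544 + 7.5474 + 0.0008 + 0.0944 = 9.797
Degrees of freedom = 4 − 1 = 3; critical value at α = 0.05 is 7.815.
Since 9.797 > 7.815, we reject the null hypothesis — the data do not fit the 9:3:3:1 ratio.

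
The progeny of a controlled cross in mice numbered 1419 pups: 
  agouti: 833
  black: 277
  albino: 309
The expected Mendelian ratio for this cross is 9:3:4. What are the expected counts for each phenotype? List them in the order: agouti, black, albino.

Under the 9:3:4 hypothesis (Σ ratio = 16, N = 1419):
  agouti: 1419 × 9/16 = 798.1875
  black: 1419 × 3/16 = 266.0625
  albino: 1419 × 4/16 = 354.75

798.1875, 266.0625, 354.75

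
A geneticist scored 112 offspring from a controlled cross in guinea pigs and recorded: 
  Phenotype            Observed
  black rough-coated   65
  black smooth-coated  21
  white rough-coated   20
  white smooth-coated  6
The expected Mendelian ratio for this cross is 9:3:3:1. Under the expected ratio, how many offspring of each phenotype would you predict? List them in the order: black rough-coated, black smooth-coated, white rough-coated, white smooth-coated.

63, 21, 21, 7

The 9:3:3:1 ratio has 16 parts, so with N = 112 the expected counts are:
  black rough-coated: 112 × 9/16 = 63
  black smooth-coated: 112 × 3/16 = 21
  white rough-coated: 112 × 3/16 = 21
  white smooth-coated: 112 × 1/16 = 7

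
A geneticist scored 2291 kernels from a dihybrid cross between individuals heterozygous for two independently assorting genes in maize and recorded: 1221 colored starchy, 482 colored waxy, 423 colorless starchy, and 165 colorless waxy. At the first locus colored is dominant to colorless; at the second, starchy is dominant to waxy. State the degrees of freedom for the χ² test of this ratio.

3

A dihybrid F₂ with independent assortment and complete dominance at both loci gives a 9:3:3:1 phenotypic ratio.
A goodness-of-fit test with 4 phenotype classes has df = 4 − 1 = 3.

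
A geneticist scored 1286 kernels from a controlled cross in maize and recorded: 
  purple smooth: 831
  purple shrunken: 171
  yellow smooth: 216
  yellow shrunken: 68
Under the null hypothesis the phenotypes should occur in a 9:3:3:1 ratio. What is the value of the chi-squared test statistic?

40.930

Total ratio parts = 16. Expected numbers out of 1286:
  purple smooth: 1286 × 9/16 = 723.375
  purple shrunken: 1286 × 3/16 = 241.125
  yellow smooth: 1286 × 3/16 = 241.125
  yellow shrunken: 1286 × 1/16 = 80.375
χ² = Σ (O − E)² / E
  purple smooth: (831 − 723.375)² / 723.375 = 16.0126
  purple shrunken: (171 − 241.125)² / 241.125 = 20.3941
  yellow smooth: (216 − 241.125)² / 241.125 = 2.6180
  yellow shrunken: (68 − 80.375)² / 80.375 = 1.9053
χ² = 16.0126 + 20.3941 + 2.6180 + 1.9053 = 40.930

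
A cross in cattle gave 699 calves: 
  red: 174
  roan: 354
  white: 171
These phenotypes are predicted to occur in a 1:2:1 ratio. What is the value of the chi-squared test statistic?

The 1:2:1 ratio has 4 parts, so with N = 699 the expected counts are:
  red: 699 × 1/4 = 174.75
  roan: 699 × 2/4 = 349.5
  white: 699 × 1/4 = 174.75
χ² = Σ (O − E)² / E
  red: (174 − 174.75)² / 174.75 = 0.0032
  roan: (354 − 349.5)² / 349.5 = 0.0579
  white: (171 − 174.75)² / 174.75 = 0.0805
χ² = 0.0032 + 0.0579 + 0.0805 = 0.1416 ≈ 0.142

0.142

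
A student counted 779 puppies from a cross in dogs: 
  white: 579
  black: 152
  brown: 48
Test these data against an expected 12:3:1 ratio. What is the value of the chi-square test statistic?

Total ratio parts = 16. Expected numbers out of 779:
  white: 779 × 12/16 = 584.25
  black: 779 × 3/16 = 146.0625
  brown: 779 × 1/16 = 48.6875
χ² = Σ (O − E)² / E
  white: (579 − 584.25)² / 584.25 = 0.0472
  black: (152 − 146.0625)² / 146.0625 = 0.2414
  brown: (48 − 48.6875)² / 48.6875 = 0.0097
χ² = 0.0472 + 0.2414 + 0.0097 = 0.2983 ≈ 0.298

0.298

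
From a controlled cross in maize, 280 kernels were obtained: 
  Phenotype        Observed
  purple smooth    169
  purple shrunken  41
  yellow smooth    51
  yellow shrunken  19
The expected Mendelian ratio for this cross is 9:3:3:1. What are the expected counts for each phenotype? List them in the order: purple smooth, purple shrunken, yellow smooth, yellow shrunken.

Total ratio parts = 16. Expected numbers out of 280:
  purple smooth: 280 × 9/16 = 157.5
  purple shrunken: 280 × 3/16 = 52.5
  yellow smooth: 280 × 3/16 = 52.5
  yellow shrunken: 280 × 1/16 = 17.5

157.5, 52.5, 52.5, 17.5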